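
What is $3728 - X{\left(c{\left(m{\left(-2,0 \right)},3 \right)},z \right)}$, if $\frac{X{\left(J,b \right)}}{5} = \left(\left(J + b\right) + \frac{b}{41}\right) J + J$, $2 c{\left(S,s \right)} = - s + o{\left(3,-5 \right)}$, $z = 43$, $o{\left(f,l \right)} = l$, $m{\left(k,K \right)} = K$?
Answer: $\frac{186508}{41} \approx 4549.0$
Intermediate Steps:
$c{\left(S,s \right)} = - \frac{5}{2} - \frac{s}{2}$ ($c{\left(S,s \right)} = \frac{- s - 5}{2} = \frac{-5 - s}{2} = - \frac{5}{2} - \frac{s}{2}$)
$X{\left(J,b \right)} = 5 J + 5 J \left(J + \frac{42 b}{41}\right)$ ($X{\left(J,b \right)} = 5 \left(\left(\left(J + b\right) + \frac{b}{41}\right) J + J\right) = 5 \left(\left(J + \frac{42 b}{41}\right) J + J\right) = 5 \left(J \left(J + \frac{42 b}{41}\right) + J\right) = 5 \left(J + J \left(J + \frac{42 b}{41}\right)\right) = 5 J + 5 J \left(J + \frac{42 b}{41}\right)$)
$3728 - X{\left(c{\left(m{\left(-2,0 \right)},3 \right)},z \right)} = 3728 - \frac{5 \left(- \frac{5}{2} - \frac{3}{2}\right) \left(41 + 41 \left(- \frac{5}{2} - \frac{3}{2}\right) + 42 \cdot 43\right)}{41} = 3728 - \frac{5 \left(- \frac{5}{2} - \frac{3}{2}\right) \left(41 + 41 \left(- \frac{5}{2} - \frac{3}{2}\right) + 1806\right)}{41} = 3728 - \frac{5}{41} \left(-4\right) \left(41 + 41 \left(-4\right) + 1806\right) = 3728 - \frac{5}{41} \left(-4\right) \left(41 - 164 + 1806\right) = 3728 - \frac{5}{41} \left(-4\right) 1683 = 3728 - - \frac{33660}{41} = 3728 + \frac{33660}{41} = \frac{186508}{41}$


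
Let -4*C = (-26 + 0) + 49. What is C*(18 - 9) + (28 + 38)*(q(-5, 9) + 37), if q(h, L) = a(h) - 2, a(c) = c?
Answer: 7713/4 ≈ 1928.3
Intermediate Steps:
C = -23/4 (C = -((-26 + 0) + 49)/4 = -(-26 + 49)/4 = -1/4*23 = -23/4 ≈ -5.7500)
q(h, L) = -2 + h (q(h, L) = h - 2 = -2 + h)
C*(18 - 9) + (28 + 38)*(q(-5, 9) + 37) = -23*(18 - 9)/4 + (28 + 38)*((-2 - 5) + 37) = -23/4*9 + 66*(-7 + 37) = -207/4 + 66*30 = -207/4 + 1980 = 7713/4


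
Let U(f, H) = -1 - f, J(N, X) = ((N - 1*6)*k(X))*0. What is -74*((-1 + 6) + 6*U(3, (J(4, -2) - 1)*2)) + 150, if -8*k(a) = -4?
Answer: 1556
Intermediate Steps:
k(a) = ½ (k(a) = -⅛*(-4) = ½)
J(N, X) = 0 (J(N, X) = ((N - 1*6)*(½))*0 = ((N - 6)*(½))*0 = ((-6 + N)*(½))*0 = (-3 + N/2)*0 = 0)
-74*((-1 + 6) + 6*U(3, (J(4, -2) - 1)*2)) + 150 = -74*((-1 + 6) + 6*(-1 - 1*3)) + 150 = -74*(5 + 6*(-1 - 3)) + 150 = -74*(5 + 6*(-4)) + 150 = -74*(5 - 24) + 150 = -74*(-19) + 150 = 1406 + 150 = 1556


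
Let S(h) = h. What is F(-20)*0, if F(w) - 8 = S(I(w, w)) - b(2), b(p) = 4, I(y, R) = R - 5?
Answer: 0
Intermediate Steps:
I(y, R) = -5 + R
F(w) = -1 + w (F(w) = 8 + ((-5 + w) - 1*4) = 8 + ((-5 + w) - 4) = 8 + (-9 + w) = -1 + w)
F(-20)*0 = (-1 - 20)*0 = -21*0 = 0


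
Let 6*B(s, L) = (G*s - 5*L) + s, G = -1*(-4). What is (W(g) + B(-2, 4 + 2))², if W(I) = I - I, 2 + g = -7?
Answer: 400/9 ≈ 44.444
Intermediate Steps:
g = -9 (g = -2 - 7 = -9)
W(I) = 0
G = 4
B(s, L) = -5*L/6 + 5*s/6 (B(s, L) = ((4*s - 5*L) + s)/6 = ((-5*L + 4*s) + s)/6 = (-5*L + 5*s)/6 = -5*L/6 + 5*s/6)
(W(g) + B(-2, 4 + 2))² = (0 + (-5*(4 + 2)/6 + (⅚)*(-2)))² = (0 + (-⅚*6 - 5/3))² = (0 + (-5 - 5/3))² = (0 - 20/3)² = (-20/3)² = 400/9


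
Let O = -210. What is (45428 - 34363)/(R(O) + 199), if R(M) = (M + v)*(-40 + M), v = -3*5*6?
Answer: 11065/75199 ≈ 0.14714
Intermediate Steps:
v = -90 (v = -15*6 = -1*90 = -90)
R(M) = (-90 + M)*(-40 + M) (R(M) = (M - 90)*(-40 + M) = (-90 + M)*(-40 + M))
(45428 - 34363)/(R(O) + 199) = (45428 - 34363)/((3600 + (-210)**2 - 130*(-210)) + 199) = 11065/((3600 + 44100 + 27300) + 199) = 11065/(75000 + 199) = 11065/75199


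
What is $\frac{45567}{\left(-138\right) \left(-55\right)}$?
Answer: $\frac{15189}{2530} \approx 6.0036$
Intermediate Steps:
$\frac{45567}{\left(-138\right) \left(-55\right)} = \frac{45567}{7590} = 45567 \cdot \frac{1}{7590} = \frac{15189}{2530}$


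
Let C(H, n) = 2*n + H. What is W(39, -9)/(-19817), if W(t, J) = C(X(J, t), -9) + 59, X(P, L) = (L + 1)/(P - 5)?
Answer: -267/138719 ≈ -0.0019248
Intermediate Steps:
X(P, L) = (1 + L)/(-5 + P)
C(H, n) = H + 2*n
W(t, J) = 41 + (1 + t)/(-5 + J) (W(t, J) = ((1 + t)/(-5 + J) + 2*(-9)) + 59 = ((1 + t)/(-5 + J) - 18) + 59 = (-18 + (1 + t)/(-5 + J)) + 59 = 41 + (1 + t)/(-5 + J))
W(39, -9)/(-19817) = ((-204 + 39 + 41*(-9))/(-5 - 9))/(-19817) = ((-204 + 39 - 369)/(-14))*(-1/19817) = -1/14*(-534)*(-1/19817) = (267/7)*(-1/19817) = -267/138719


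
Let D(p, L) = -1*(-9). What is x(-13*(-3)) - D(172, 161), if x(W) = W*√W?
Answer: -9 + 39*√39 ≈ 234.55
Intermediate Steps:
D(p, L) = 9
x(W) = W^(3/2)
x(-13*(-3)) - D(172, 161) = (-13*(-3))^(3/2) - 1*9 = 39^(3/2) - 9 = 39*√39 - 9 = -9 + 39*√39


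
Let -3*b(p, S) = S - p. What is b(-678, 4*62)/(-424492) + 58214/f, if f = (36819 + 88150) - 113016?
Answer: 37072600171/7610929314 ≈ 4.8710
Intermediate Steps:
b(p, S) = -S/3 + p/3 (b(p, S) = -(S - p)/3 = -S/3 + p/3)
f = 11953 (f = 124969 - 113016 = 11953)
b(-678, 4*62)/(-424492) + 58214/f = (-4*62/3 + (⅓)*(-678))/(-424492) + 58214/11953 = (-⅓*248 - 226)*(-1/424492) + 58214*(1/11953) = (-248/3 - 226)*(-1/424492) + 58214/11953 = -926/3*(-1/424492) + 58214/11953 = 463/636738 + 58214/11953 = 37072600171/7610929314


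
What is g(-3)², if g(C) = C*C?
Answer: 81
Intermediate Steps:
g(C) = C²
g(-3)² = ((-3)²)² = 9² = 81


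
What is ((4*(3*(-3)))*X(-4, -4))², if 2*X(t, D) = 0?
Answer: 0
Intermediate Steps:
X(t, D) = 0 (X(t, D) = (½)*0 = 0)
((4*(3*(-3)))*X(-4, -4))² = ((4*(3*(-3)))*0)² = ((4*(-9))*0)² = (-36*0)² = 0² = 0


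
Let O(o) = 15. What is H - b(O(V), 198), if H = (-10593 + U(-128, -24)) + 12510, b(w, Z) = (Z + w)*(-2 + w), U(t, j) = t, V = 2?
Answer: -980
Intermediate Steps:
b(w, Z) = (-2 + w)*(Z + w)
H = 1789 (H = (-10593 - 128) + 12510 = -10721 + 12510 = 1789)
H - b(O(V), 198) = 1789 - (15² - 2*198 - 2*15 + 198*15) = 1789 - (225 - 396 - 30 + 2970) = 1789 - 1*2769 = 1789 - 2769 = -980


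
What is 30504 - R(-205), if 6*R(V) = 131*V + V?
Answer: 35014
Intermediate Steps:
R(V) = 22*V (R(V) = (131*V + V)/6 = (132*V)/6 = 22*V)
30504 - R(-205) = 30504 - 22*(-205) = 30504 - 1*(-4510) = 30504 + 4510 = 35014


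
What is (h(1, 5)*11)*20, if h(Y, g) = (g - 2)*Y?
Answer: 660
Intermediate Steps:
h(Y, g) = Y*(-2 + g) (h(Y, g) = (-2 + g)*Y = Y*(-2 + g))
(h(1, 5)*11)*20 = ((1*(-2 + 5))*11)*20 = ((1*3)*11)*20 = (3*11)*20 = 33*20 = 660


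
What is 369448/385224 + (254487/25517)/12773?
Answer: 15063964882532/15694441850073 ≈ 0.95983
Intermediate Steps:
369448/385224 + (254487/25517)/12773 = 369448*(1/385224) + (254487*(1/25517))*(1/12773) = 46181/48153 + (254487/25517)*(1/12773) = 46181/48153 + 254487/325928641 = 15063964882532/15694441850073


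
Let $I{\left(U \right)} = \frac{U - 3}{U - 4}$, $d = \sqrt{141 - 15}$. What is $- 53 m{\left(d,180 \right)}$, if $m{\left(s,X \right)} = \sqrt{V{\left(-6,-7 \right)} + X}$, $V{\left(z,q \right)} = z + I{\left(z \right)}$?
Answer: $- \frac{53 \sqrt{17490}}{10} \approx -700.92$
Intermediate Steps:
$d = 3 \sqrt{14}$ ($d = \sqrt{126} = 3 \sqrt{14} \approx 11.225$)
$I{\left(U \right)} = \frac{-3 + U}{-4 + U}$
$V{\left(z,q \right)} = z + \frac{-3 + z}{-4 + z}$
$m{\left(s,X \right)} = \sqrt{- \frac{51}{10} + X}$ ($m{\left(s,X \right)} = \sqrt{\frac{-3 - 6 - 6 \left(-4 - 6\right)}{-4 - 6} + X} = \sqrt{\frac{-3 - 6 - -60}{-10} + X} = \sqrt{- \frac{-3 - 6 + 60}{10} + X} = \sqrt{\left(- \frac{1}{10}\right) 51 + X} = \sqrt{- \frac{51}{10} + X}$)
$- 53 m{\left(d,180 \right)} = - 53 \frac{\sqrt{-510 + 100 \cdot 180}}{10} = - 53 \frac{\sqrt{-510 + 18000}}{10} = - 53 \frac{\sqrt{17490}}{10} = - \frac{53 \sqrt{17490}}{10}$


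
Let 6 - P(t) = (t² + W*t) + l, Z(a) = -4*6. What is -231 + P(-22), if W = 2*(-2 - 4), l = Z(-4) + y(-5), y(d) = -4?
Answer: -945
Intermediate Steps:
Z(a) = -24
l = -28 (l = -24 - 4 = -28)
W = -12 (W = 2*(-6) = -12)
P(t) = 34 - t² + 12*t (P(t) = 6 - ((t² - 12*t) - 28) = 6 - (-28 + t² - 12*t) = 6 + (28 - t² + 12*t) = 34 - t² + 12*t)
-231 + P(-22) = -231 + (34 - 1*(-22)² + 12*(-22)) = -231 + (34 - 1*484 - 264) = -231 + (34 - 484 - 264) = -231 - 714 = -945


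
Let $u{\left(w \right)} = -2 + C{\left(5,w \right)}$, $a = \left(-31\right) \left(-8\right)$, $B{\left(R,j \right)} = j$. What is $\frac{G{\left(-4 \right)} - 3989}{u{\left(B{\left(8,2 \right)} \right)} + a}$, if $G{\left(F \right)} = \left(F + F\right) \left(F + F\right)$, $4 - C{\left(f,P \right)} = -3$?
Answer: $- \frac{3925}{253} \approx -15.514$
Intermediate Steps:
$C{\left(f,P \right)} = 7$ ($C{\left(f,P \right)} = 4 - -3 = 4 + 3 = 7$)
$a = 248$
$G{\left(F \right)} = 4 F^{2}$ ($G{\left(F \right)} = 2 F 2 F = 4 F^{2}$)
$u{\left(w \right)} = 5$ ($u{\left(w \right)} = -2 + 7 = 5$)
$\frac{G{\left(-4 \right)} - 3989}{u{\left(B{\left(8,2 \right)} \right)} + a} = \frac{4 \left(-4\right)^{2} - 3989}{5 + 248} = \frac{4 \cdot 16 - 3989}{253} = \left(64 - 3989\right) \frac{1}{253} = \left(-3925\right) \frac{1}{253} = - \frac{3925}{253}$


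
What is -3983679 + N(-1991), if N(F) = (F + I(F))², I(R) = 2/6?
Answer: -188327/9 ≈ -20925.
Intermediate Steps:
I(R) = ⅓ (I(R) = 2*(⅙) = ⅓)
N(F) = (⅓ + F)² (N(F) = (F + ⅓)² = (⅓ + F)²)
-3983679 + N(-1991) = -3983679 + (1 + 3*(-1991))²/9 = -3983679 + (1 - 5973)²/9 = -3983679 + (⅑)*(-5972)² = -3983679 + (⅑)*35664784 = -3983679 + 35664784/9 = -188327/9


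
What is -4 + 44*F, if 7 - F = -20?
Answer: 1184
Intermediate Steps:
F = 27 (F = 7 - 1*(-20) = 7 + 20 = 27)
-4 + 44*F = -4 + 44*27 = -4 + 1188 = 1184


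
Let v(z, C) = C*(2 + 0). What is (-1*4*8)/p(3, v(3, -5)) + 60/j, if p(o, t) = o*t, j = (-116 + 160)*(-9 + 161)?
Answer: 26977/25080 ≈ 1.0756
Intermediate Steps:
j = 6688 (j = 44*152 = 6688)
v(z, C) = 2*C (v(z, C) = C*2 = 2*C)
(-1*4*8)/p(3, v(3, -5)) + 60/j = (-1*4*8)/((3*(2*(-5)))) + 60/6688 = (-4*8)/((3*(-10))) + 60*(1/6688) = -32/(-30) + 15/1672 = -32*(-1/30) + 15/1672 = 16/15 + 15/1672 = 26977/25080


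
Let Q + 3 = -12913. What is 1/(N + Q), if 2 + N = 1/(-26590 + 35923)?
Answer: -9333/120563693 ≈ -7.7411e-5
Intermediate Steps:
Q = -12916 (Q = -3 - 12913 = -12916)
N = -18665/9333 (N = -2 + 1/(-26590 + 35923) = -2 + 1/9333 = -18665/9333 ≈ -1.9999)
1/(N + Q) = 1/(-18665/9333 - 12916) = 1/(-120563693/9333) = -9333/120563693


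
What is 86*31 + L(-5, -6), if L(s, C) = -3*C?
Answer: 2684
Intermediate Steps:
86*31 + L(-5, -6) = 86*31 - 3*(-6) = 2666 + 18 = 2684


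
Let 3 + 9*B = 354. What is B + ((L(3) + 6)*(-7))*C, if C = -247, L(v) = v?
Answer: 15600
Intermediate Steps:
B = 39 (B = -⅓ + (⅑)*354 = -⅓ + 118/3 = 39)
B + ((L(3) + 6)*(-7))*C = 39 + ((3 + 6)*(-7))*(-247) = 39 + (9*(-7))*(-247) = 39 - 63*(-247) = 39 + 15561 = 15600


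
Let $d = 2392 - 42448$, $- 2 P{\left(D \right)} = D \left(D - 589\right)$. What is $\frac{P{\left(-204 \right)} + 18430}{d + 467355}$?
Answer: $- \frac{62456}{427299} \approx -0.14616$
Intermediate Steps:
$P{\left(D \right)} = - \frac{D \left(-589 + D\right)}{2}$ ($P{\left(D \right)} = - \frac{D \left(D - 589\right)}{2} = - \frac{D \left(-589 + D\right)}{2}$)
$d = -40056$ ($d = 2392 - 42448 = -40056$)
$\frac{P{\left(-204 \right)} + 18430}{d + 467355} = \frac{\frac{1}{2} \left(-204\right) \left(589 - -204\right) + 18430}{-40056 + 467355} = \frac{\frac{1}{2} \left(-204\right) \left(589 + 204\right) + 18430}{427299} = \left(\frac{1}{2} \left(-204\right) 793 + 18430\right) \frac{1}{427299} = \left(-80886 + 18430\right) \frac{1}{427299} = \left(-62456\right) \frac{1}{427299} = - \frac{62456}{427299}$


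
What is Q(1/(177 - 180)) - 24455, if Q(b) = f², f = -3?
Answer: -24446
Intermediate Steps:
Q(b) = 9 (Q(b) = (-3)² = 9)
Q(1/(177 - 180)) - 24455 = 9 - 24455 = -24446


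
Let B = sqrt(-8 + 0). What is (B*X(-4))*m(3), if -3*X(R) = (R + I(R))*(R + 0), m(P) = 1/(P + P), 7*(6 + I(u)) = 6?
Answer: -256*I*sqrt(2)/63 ≈ -5.7466*I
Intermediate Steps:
I(u) = -36/7 (I(u) = -6 + (1/7)*6 = -6 + 6/7 = -36/7)
B = 2*I*sqrt(2) (B = sqrt(-8) = 2*I*sqrt(2) ≈ 2.8284*I)
m(P) = 1/(2*P)
X(R) = -R*(-36/7 + R)/3 (X(R) = -(R - 36/7)*(R + 0)/3 = -(-36/7 + R)*R/3 = -R*(-36/7 + R)/3)
(B*X(-4))*m(3) = ((2*I*sqrt(2))*((1/21)*(-4)*(36 - 7*(-4))))*((1/2)/3) = ((2*I*sqrt(2))*((1/21)*(-4)*(36 + 28)))*((1/2)*(1/3)) = ((2*I*sqrt(2))*((1/21)*(-4)*64))*(1/6) = ((2*I*sqrt(2))*(-256/21))*(1/6) = -512*I*sqrt(2)/21*(1/6) = -256*I*sqrt(2)/63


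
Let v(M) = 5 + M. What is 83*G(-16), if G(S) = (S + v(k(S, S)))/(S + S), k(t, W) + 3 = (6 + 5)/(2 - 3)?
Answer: 2075/32 ≈ 64.844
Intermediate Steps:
k(t, W) = -14 (k(t, W) = -3 + (6 + 5)/(2 - 3) = -3 + 11/(-1) = -3 + 11*(-1) = -3 - 11 = -14)
G(S) = (-9 + S)/(2*S) (G(S) = (S + (5 - 14))/(S + S) = (S - 9)/((2*S)) = (-9 + S)*(1/(2*S)) = (-9 + S)/(2*S))
83*G(-16) = 83*((1/2)*(-9 - 16)/(-16)) = 83*((1/2)*(-1/16)*(-25)) = 83*(25/32) = 2075/32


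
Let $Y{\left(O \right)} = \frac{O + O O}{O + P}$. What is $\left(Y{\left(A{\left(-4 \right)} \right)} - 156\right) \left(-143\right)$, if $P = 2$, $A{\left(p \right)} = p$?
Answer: $23166$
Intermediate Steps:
$Y{\left(O \right)} = \frac{O + O^{2}}{2 + O}$ ($Y{\left(O \right)} = \frac{O + O O}{O + 2} = \frac{O + O^{2}}{2 + O}$)
$\left(Y{\left(A{\left(-4 \right)} \right)} - 156\right) \left(-143\right) = \left(- \frac{4 \left(1 - 4\right)}{2 - 4} - 156\right) \left(-143\right) = \left(\left(-4\right) \frac{1}{-2} \left(-3\right) - 156\right) \left(-143\right) = \left(\left(-4\right) \left(- \frac{1}{2}\right) \left(-3\right) - 156\right) \left(-143\right) = \left(-6 - 156\right) \left(-143\right) = \left(-162\right) \left(-143\right) = 23166$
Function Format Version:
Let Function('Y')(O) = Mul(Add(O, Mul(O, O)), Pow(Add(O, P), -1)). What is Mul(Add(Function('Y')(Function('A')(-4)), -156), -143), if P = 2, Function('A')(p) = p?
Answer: 23166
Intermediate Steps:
Function('Y')(O) = Mul(Pow(Add(2, O), -1), Add(O, Pow(O, 2))) (Function('Y')(O) = Mul(Add(O, Mul(O, O)), Pow(Add(O, 2), -1)) = Mul(Add(O, Pow(O, 2)), Pow(Add(2, O), -1)) = Mul(Pow(Add(2, O), -1), Add(O, Pow(O, 2))))
Mul(Add(Function('Y')(Function('A')(-4)), -156), -143) = Mul(Add(Mul(-4, Pow(Add(2, -4), -1), Add(1, -4)), -156), -143) = Mul(Add(Mul(-4, Pow(-2, -1), -3), -156), -143) = Mul(Add(Mul(-4, Rational(-1, 2), -3), -156), -143) = Mul(Add(-6, -156), -143) = Mul(-162, -143) = 23166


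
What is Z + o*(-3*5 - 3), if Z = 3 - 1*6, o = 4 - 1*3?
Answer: -21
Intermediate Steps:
o = 1 (o = 4 - 3 = 1)
Z = -3 (Z = 3 - 6 = -3)
Z + o*(-3*5 - 3) = -3 + 1*(-3*5 - 3) = -3 + 1*(-15 - 3) = -3 + 1*(-18) = -3 - 18 = -21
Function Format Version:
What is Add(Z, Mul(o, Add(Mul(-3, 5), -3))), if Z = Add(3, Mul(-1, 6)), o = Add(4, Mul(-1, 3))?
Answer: -21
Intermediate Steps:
o = 1 (o = Add(4, -3) = 1)
Z = -3 (Z = Add(3, -6) = -3)
Add(Z, Mul(o, Add(Mul(-3, 5), -3))) = Add(-3, Mul(1, Add(Mul(-3, 5), -3))) = Add(-3, Mul(1, Add(-15, -3))) = Add(-3, Mul(1, -18)) = Add(-3, -18) = -21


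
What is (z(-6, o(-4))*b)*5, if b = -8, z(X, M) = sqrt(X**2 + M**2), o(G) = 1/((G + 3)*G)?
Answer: -10*sqrt(577) ≈ -240.21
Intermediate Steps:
o(G) = 1/(G*(3 + G)) (o(G) = 1/((3 + G)*G) = 1/(G*(3 + G)))
z(X, M) = sqrt(M**2 + X**2)
(z(-6, o(-4))*b)*5 = (sqrt((1/((-4)*(3 - 4)))**2 + (-6)**2)*(-8))*5 = (sqrt((-1/4/(-1))**2 + 36)*(-8))*5 = (sqrt((-1/4*(-1))**2 + 36)*(-8))*5 = (sqrt((1/4)**2 + 36)*(-8))*5 = (sqrt(1/16 + 36)*(-8))*5 = (sqrt(577/16)*(-8))*5 = ((sqrt(577)/4)*(-8))*5 = -2*sqrt(577)*5 = -10*sqrt(577)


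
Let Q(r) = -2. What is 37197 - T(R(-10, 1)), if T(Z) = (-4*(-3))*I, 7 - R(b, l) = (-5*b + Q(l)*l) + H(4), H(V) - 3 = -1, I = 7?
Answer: 37113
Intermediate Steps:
H(V) = 2 (H(V) = 3 - 1 = 2)
R(b, l) = 5 + 2*l + 5*b (R(b, l) = 7 - ((-5*b - 2*l) + 2) = 7 - (2 - 5*b - 2*l) = 7 + (-2 + 2*l + 5*b) = 5 + 2*l + 5*b)
T(Z) = 84 (T(Z) = -4*(-3)*7 = 12*7 = 84)
37197 - T(R(-10, 1)) = 37197 - 1*84 = 37197 - 84 = 37113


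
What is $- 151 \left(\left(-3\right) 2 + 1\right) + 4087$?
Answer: $4842$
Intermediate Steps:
$- 151 \left(\left(-3\right) 2 + 1\right) + 4087 = - 151 \left(-6 + 1\right) + 4087 = \left(-151\right) \left(-5\right) + 4087 = 755 + 4087 = 4842$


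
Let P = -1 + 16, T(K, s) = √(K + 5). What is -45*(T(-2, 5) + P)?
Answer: -675 - 45*√3 ≈ -752.94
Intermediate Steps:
T(K, s) = √(5 + K)
P = 15
-45*(T(-2, 5) + P) = -45*(√(5 - 2) + 15) = -45*(√3 + 15) = -45*(15 + √3) = -675 - 45*√3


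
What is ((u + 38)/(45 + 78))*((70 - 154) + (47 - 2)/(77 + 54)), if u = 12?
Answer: -182650/5371 ≈ -34.007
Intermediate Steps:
((u + 38)/(45 + 78))*((70 - 154) + (47 - 2)/(77 + 54)) = ((12 + 38)/(45 + 78))*((70 - 154) + (47 - 2)/(77 + 54)) = (50/123)*(-84 + 45/131) = (50*(1/123))*(-84 + 45*(1/131)) = 50*(-84 + 45/131)/123 = (50/123)*(-10959/131) = -182650/5371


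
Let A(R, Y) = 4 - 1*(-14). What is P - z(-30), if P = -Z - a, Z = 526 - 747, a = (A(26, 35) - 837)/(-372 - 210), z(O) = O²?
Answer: -131999/194 ≈ -680.41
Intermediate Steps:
A(R, Y) = 18 (A(R, Y) = 4 + 14 = 18)
a = 273/194 (a = (18 - 837)/(-372 - 210) = -819/(-582) = -819*(-1/582) = 273/194 ≈ 1.4072)
Z = -221
P = 42601/194 (P = -1*(-221) - 1*273/194 = 221 - 273/194 = 42601/194 ≈ 219.59)
P - z(-30) = 42601/194 - 1*(-30)² = 42601/194 - 1*900 = 42601/194 - 900 = -131999/194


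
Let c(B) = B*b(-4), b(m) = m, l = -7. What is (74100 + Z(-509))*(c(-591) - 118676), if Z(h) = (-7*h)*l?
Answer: -5717781608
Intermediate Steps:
c(B) = -4*B (c(B) = B*(-4) = -4*B)
Z(h) = 49*h (Z(h) = -7*h*(-7) = 49*h)
(74100 + Z(-509))*(c(-591) - 118676) = (74100 + 49*(-509))*(-4*(-591) - 118676) = (74100 - 24941)*(2364 - 118676) = 49159*(-116312) = -5717781608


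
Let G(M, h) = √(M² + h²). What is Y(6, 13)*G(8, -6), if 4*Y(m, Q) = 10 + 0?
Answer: 25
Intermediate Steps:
Y(m, Q) = 5/2 (Y(m, Q) = (10 + 0)/4 = (¼)*10 = 5/2)
Y(6, 13)*G(8, -6) = 5*√(8² + (-6)²)/2 = 5*√(64 + 36)/2 = 5*√100/2 = (5/2)*10 = 25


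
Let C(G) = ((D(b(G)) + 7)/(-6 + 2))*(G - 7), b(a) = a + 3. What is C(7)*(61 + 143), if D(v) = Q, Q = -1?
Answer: 0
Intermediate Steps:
b(a) = 3 + a
D(v) = -1
C(G) = 21/2 - 3*G/2 (C(G) = ((-1 + 7)/(-6 + 2))*(G - 7) = (6/(-4))*(-7 + G) = (6*(-1/4))*(-7 + G) = -3*(-7 + G)/2 = 21/2 - 3*G/2)
C(7)*(61 + 143) = (21/2 - 3/2*7)*(61 + 143) = (21/2 - 21/2)*204 = 0*204 = 0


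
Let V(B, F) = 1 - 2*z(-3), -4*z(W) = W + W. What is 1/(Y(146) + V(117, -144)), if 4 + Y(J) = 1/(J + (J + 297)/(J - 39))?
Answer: -16065/96283 ≈ -0.16685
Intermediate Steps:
z(W) = -W/2 (z(W) = -(W + W)/4 = -W/2)
V(B, F) = -2 (V(B, F) = 1 - (-1)*(-3) = 1 - 2*3/2 = 1 - 3 = -2)
Y(J) = -4 + 1/(J + (297 + J)/(-39 + J)) (Y(J) = -4 + 1/(J + (J + 297)/(J - 39)) = -4 + 1/(J + (297 + J)/(-39 + J)))
1/(Y(146) + V(117, -144)) = 1/((-1227 - 4*146² + 153*146)/(297 + 146² - 38*146) - 2) = 1/((-1227 - 4*21316 + 22338)/(297 + 21316 - 5548) - 2) = 1/((-1227 - 85264 + 22338)/16065 - 2) = 1/((1/16065)*(-64153) - 2) = 1/(-64153/16065 - 2) = 1/(-96283/16065) = -16065/96283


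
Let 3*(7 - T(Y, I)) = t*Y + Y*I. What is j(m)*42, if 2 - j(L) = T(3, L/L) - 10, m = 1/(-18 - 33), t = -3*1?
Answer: 126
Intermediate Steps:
t = -3
m = -1/51 (m = 1/(-51) = -1/51 ≈ -0.019608)
T(Y, I) = 7 + Y - I*Y/3 (T(Y, I) = 7 - (-3*Y + Y*I)/3 = 7 - (-3*Y + I*Y)/3 = 7 + (Y - I*Y/3) = 7 + Y - I*Y/3)
j(L) = 3 (j(L) = 2 - ((7 + 3 - 1/3*L/L*3) - 10) = 2 - ((7 + 3 - 1/3*1*3) - 10) = 2 - ((7 + 3 - 1) - 10) = 2 - (9 - 10) = 2 - 1*(-1) = 2 + 1 = 3)
j(m)*42 = 3*42 = 126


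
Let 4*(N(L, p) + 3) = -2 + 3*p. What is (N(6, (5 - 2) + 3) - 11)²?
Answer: 100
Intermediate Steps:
N(L, p) = -7/2 + 3*p/4 (N(L, p) = -3 + (-2 + 3*p)/4 = -3 + (-½ + 3*p/4) = -7/2 + 3*p/4)
(N(6, (5 - 2) + 3) - 11)² = ((-7/2 + 3*((5 - 2) + 3)/4) - 11)² = ((-7/2 + 3*(3 + 3)/4) - 11)² = ((-7/2 + (¾)*6) - 11)² = ((-7/2 + 9/2) - 11)² = (1 - 11)² = (-10)² = 100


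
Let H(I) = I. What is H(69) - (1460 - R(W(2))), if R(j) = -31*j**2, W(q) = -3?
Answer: -1670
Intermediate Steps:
H(69) - (1460 - R(W(2))) = 69 - (1460 - (-31)*(-3)**2) = 69 - (1460 - (-31)*9) = 69 - (1460 - 1*(-279)) = 69 - (1460 + 279) = 69 - 1*1739 = 69 - 1739 = -1670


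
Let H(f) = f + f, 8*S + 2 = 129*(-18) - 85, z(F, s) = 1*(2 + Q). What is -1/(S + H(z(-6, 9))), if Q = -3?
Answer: 8/2425 ≈ 0.0032990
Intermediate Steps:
z(F, s) = -1 (z(F, s) = 1*(2 - 3) = 1*(-1) = -1)
S = -2409/8 (S = -¼ + (129*(-18) - 85)/8 = -¼ + (-2322 - 85)/8 = -¼ + (⅛)*(-2407) = -¼ - 2407/8 = -2409/8 ≈ -301.13)
H(f) = 2*f
-1/(S + H(z(-6, 9))) = -1/(-2409/8 + 2*(-1)) = -1/(-2409/8 - 2) = -1/(-2425/8) = -1*(-8/2425) = 8/2425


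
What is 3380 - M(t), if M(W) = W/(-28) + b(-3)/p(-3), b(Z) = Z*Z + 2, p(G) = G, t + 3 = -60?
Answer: 40577/12 ≈ 3381.4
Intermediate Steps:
t = -63 (t = -3 - 60 = -63)
b(Z) = 2 + Z**2 (b(Z) = Z**2 + 2 = 2 + Z**2)
M(W) = -11/3 - W/28 (M(W) = W/(-28) + (2 + (-3)**2)/(-3) = W*(-1/28) + (2 + 9)*(-1/3) = -W/28 + 11*(-1/3) = -W/28 - 11/3 = -11/3 - W/28)
3380 - M(t) = 3380 - (-11/3 - 1/28*(-63)) = 3380 - (-11/3 + 9/4) = 3380 - 1*(-17/12) = 3380 + 17/12 = 40577/12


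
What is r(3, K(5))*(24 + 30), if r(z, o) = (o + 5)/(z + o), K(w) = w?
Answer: 135/2 ≈ 67.500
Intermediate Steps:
r(z, o) = (5 + o)/(o + z)
r(3, K(5))*(24 + 30) = ((5 + 5)/(5 + 3))*(24 + 30) = (10/8)*54 = ((1/8)*10)*54 = (5/4)*54 = 135/2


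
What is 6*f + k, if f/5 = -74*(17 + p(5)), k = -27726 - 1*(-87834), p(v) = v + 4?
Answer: 2388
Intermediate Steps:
p(v) = 4 + v
k = 60108 (k = -27726 + 87834 = 60108)
f = -9620 (f = 5*(-74*(17 + (4 + 5))) = 5*(-74*(17 + 9)) = 5*(-74*26) = 5*(-1924) = -9620)
6*f + k = 6*(-9620) + 60108 = -57720 + 60108 = 2388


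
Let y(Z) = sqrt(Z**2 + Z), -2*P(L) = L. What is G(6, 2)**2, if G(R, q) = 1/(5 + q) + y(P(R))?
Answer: 295/49 + 2*sqrt(6)/7 ≈ 6.7203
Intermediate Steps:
P(L) = -L/2
y(Z) = sqrt(Z + Z**2)
G(R, q) = 1/(5 + q) + sqrt(2)*sqrt(-R*(1 - R/2))/2 (G(R, q) = 1/(5 + q) + sqrt((-R/2)*(1 - R/2)) = 1/(5 + q) + sqrt(-R*(1 - R/2)/2) = 1/(5 + q) + sqrt(2)*sqrt(-R*(1 - R/2))/2)
G(6, 2)**2 = ((2 + 5*sqrt(6*(-2 + 6)) + 2*sqrt(6*(-2 + 6)))/(2*(5 + 2)))**2 = ((1/2)*(2 + 5*sqrt(6*4) + 2*sqrt(6*4))/7)**2 = ((1/2)*(1/7)*(2 + 5*sqrt(24) + 2*sqrt(24)))**2 = ((1/2)*(1/7)*(2 + 5*(2*sqrt(6)) + 2*(2*sqrt(6))))**2 = ((1/2)*(1/7)*(2 + 10*sqrt(6) + 4*sqrt(6)))**2 = ((1/2)*(1/7)*(2 + 14*sqrt(6)))**2 = (1/7 + sqrt(6))**2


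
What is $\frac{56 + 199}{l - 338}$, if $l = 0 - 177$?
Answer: $- \frac{51}{103} \approx -0.49515$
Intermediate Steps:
$l = -177$ ($l = 0 - 177 = -177$)
$\frac{56 + 199}{l - 338} = \frac{56 + 199}{-177 - 338} = \frac{255}{-515} = 255 \left(- \frac{1}{515}\right) = - \frac{51}{103}$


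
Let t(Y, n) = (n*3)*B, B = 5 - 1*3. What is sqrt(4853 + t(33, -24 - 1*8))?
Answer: sqrt(4661) ≈ 68.271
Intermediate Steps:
B = 2 (B = 5 - 3 = 2)
t(Y, n) = 6*n (t(Y, n) = (n*3)*2 = (3*n)*2 = 6*n)
sqrt(4853 + t(33, -24 - 1*8)) = sqrt(4853 + 6*(-24 - 1*8)) = sqrt(4853 + 6*(-24 - 8)) = sqrt(4853 + 6*(-32)) = sqrt(4853 - 192) = sqrt(4661)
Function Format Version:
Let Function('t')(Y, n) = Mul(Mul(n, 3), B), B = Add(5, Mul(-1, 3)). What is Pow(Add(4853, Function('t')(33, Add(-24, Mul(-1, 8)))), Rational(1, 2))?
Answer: Pow(4661, Rational(1, 2)) ≈ 68.271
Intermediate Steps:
B = 2 (B = Add(5, -3) = 2)
Function('t')(Y, n) = Mul(6, n) (Function('t')(Y, n) = Mul(Mul(n, 3), 2) = Mul(Mul(3, n), 2) = Mul(6, n))
Pow(Add(4853, Function('t')(33, Add(-24, Mul(-1, 8)))), Rational(1, 2)) = Pow(Add(4853, Mul(6, Add(-24, Mul(-1, 8)))), Rational(1, 2)) = Pow(Add(4853, Mul(6, Add(-24, -8))), Rational(1, 2)) = Pow(Add(4853, Mul(6, -32)), Rational(1, 2)) = Pow(Add(4853, -192), Rational(1, 2)) = Pow(4661, Rational(1, 2))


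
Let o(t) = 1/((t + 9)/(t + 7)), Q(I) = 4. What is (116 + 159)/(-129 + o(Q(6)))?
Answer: -3575/1666 ≈ -2.1459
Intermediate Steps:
o(t) = (7 + t)/(9 + t) (o(t) = 1/((9 + t)/(7 + t)) = (7 + t)/(9 + t))
(116 + 159)/(-129 + o(Q(6))) = (116 + 159)/(-129 + (7 + 4)/(9 + 4)) = 275/(-129 + 11/13) = 275/(-1666/13) = -13/1666*275 = -3575/1666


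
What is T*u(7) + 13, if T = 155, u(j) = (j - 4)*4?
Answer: 1873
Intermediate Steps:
u(j) = -16 + 4*j (u(j) = (-4 + j)*4 = -16 + 4*j)
T*u(7) + 13 = 155*(-16 + 4*7) + 13 = 155*(-16 + 28) + 13 = 155*12 + 13 = 1860 + 13 = 1873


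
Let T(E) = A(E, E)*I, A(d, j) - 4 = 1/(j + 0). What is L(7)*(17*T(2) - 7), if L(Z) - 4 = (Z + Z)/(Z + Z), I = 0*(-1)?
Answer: -35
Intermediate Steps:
I = 0
A(d, j) = 4 + 1/j (A(d, j) = 4 + 1/(j + 0) = 4 + 1/j)
L(Z) = 5 (L(Z) = 4 + (Z + Z)/(Z + Z) = 4 + (2*Z)/((2*Z)) = 4 + (2*Z)*(1/(2*Z)) = 4 + 1 = 5)
T(E) = 0 (T(E) = (4 + 1/E)*0 = 0)
L(7)*(17*T(2) - 7) = 5*(17*0 - 7) = 5*(0 - 7) = 5*(-7) = -35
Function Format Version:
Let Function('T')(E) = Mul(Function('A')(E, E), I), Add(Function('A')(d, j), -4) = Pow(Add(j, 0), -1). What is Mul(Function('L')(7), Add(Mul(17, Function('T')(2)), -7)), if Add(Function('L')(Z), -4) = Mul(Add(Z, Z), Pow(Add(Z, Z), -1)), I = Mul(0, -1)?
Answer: -35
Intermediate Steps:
I = 0
Function('A')(d, j) = Add(4, Pow(j, -1)) (Function('A')(d, j) = Add(4, Pow(Add(j, 0), -1)) = Add(4, Pow(j, -1)))
Function('L')(Z) = 5 (Function('L')(Z) = Add(4, Mul(Add(Z, Z), Pow(Add(Z, Z), -1))) = Add(4, Mul(Mul(2, Z), Pow(Mul(2, Z), -1))) = Add(4, Mul(Mul(2, Z), Mul(Rational(1, 2), Pow(Z, -1)))) = Add(4, 1) = 5)
Function('T')(E) = 0 (Function('T')(E) = Mul(Add(4, Pow(E, -1)), 0) = 0)
Mul(Function('L')(7), Add(Mul(17, Function('T')(2)), -7)) = Mul(5, Add(Mul(17, 0), -7)) = Mul(5, Add(0, -7)) = Mul(5, -7) = -35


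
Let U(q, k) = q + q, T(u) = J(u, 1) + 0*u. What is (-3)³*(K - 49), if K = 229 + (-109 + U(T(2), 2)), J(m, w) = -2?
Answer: -1809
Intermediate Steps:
T(u) = -2 (T(u) = -2 + 0*u = -2 + 0 = -2)
U(q, k) = 2*q
K = 116 (K = 229 + (-109 + 2*(-2)) = 229 + (-109 - 4) = 229 - 113 = 116)
(-3)³*(K - 49) = (-3)³*(116 - 49) = -27*67 = -1809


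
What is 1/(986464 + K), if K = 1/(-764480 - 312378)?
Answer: 1076858/1062281650111 ≈ 1.0137e-6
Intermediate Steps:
K = -1/1076858 (K = 1/(-1076858) = -1/1076858 ≈ -9.2863e-7)
1/(986464 + K) = 1/(986464 - 1/1076858) = 1/(1062281650111/1076858) = 1076858/1062281650111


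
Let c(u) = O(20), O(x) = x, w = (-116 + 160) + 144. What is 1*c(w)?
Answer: 20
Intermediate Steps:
w = 188 (w = 44 + 144 = 188)
c(u) = 20
1*c(w) = 1*20 = 20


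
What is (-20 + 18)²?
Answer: 4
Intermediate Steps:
(-20 + 18)² = (-2)² = 4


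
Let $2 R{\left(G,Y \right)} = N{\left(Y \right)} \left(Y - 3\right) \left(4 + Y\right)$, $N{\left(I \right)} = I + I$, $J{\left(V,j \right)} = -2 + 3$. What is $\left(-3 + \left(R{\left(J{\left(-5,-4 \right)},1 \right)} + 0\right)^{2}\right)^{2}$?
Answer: $9409$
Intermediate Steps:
$J{\left(V,j \right)} = 1$
$N{\left(I \right)} = 2 I$
$R{\left(G,Y \right)} = Y \left(-3 + Y\right) \left(4 + Y\right)$ ($R{\left(G,Y \right)} = \frac{2 Y \left(Y - 3\right) \left(4 + Y\right)}{2} = \frac{2 Y \left(-3 + Y\right) \left(4 + Y\right)}{2} = Y \left(-3 + Y\right) \left(4 + Y\right)$)
$\left(-3 + \left(R{\left(J{\left(-5,-4 \right)},1 \right)} + 0\right)^{2}\right)^{2} = \left(-3 + \left(1 \left(-12 + 1 + 1^{2}\right) + 0\right)^{2}\right)^{2} = \left(-3 + \left(1 \left(-12 + 1 + 1\right) + 0\right)^{2}\right)^{2} = \left(-3 + \left(1 \left(-10\right) + 0\right)^{2}\right)^{2} = \left(-3 + \left(-10 + 0\right)^{2}\right)^{2} = \left(-3 + \left(-10\right)^{2}\right)^{2} = \left(-3 + 100\right)^{2} = 97^{2} = 9409$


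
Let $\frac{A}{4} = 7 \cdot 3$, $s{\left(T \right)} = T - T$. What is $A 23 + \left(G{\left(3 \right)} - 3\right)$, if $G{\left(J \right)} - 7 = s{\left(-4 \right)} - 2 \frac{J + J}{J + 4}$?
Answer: $\frac{13540}{7} \approx 1934.3$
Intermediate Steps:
$s{\left(T \right)} = 0$
$A = 84$ ($A = 4 \cdot 7 \cdot 3 = 4 \cdot 21 = 84$)
$G{\left(J \right)} = 7 - \frac{4 J}{4 + J}$ ($G{\left(J \right)} = 7 + \left(0 - 2 \frac{J + J}{J + 4}\right) = 7 + \left(0 - 2 \frac{2 J}{4 + J}\right) = 7 + \left(0 - \frac{4 J}{4 + J}\right) = 7 - \frac{4 J}{4 + J}$)
$A 23 + \left(G{\left(3 \right)} - 3\right) = 84 \cdot 23 - \left(3 - \frac{28 + 3 \cdot 3}{4 + 3}\right) = 1932 - \left(3 - \frac{28 + 9}{7}\right) = 1932 + \left(\frac{1}{7} \cdot 37 - 3\right) = 1932 + \left(\frac{37}{7} - 3\right) = 1932 + \frac{16}{7} = \frac{13540}{7}$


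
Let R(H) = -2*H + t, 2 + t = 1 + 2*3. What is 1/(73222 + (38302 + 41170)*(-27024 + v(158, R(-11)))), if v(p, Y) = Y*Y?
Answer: -1/2089643018 ≈ -4.7855e-10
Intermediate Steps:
t = 5 (t = -2 + (1 + 2*3) = -2 + (1 + 6) = -2 + 7 = 5)
R(H) = 5 - 2*H (R(H) = -2*H + 5 = 5 - 2*H)
v(p, Y) = Y²
1/(73222 + (38302 + 41170)*(-27024 + v(158, R(-11)))) = 1/(73222 + (38302 + 41170)*(-27024 + (5 - 2*(-11))²)) = 1/(73222 + 79472*(-27024 + (5 + 22)²)) = 1/(73222 + 79472*(-27024 + 27²)) = 1/(73222 + 79472*(-27024 + 729)) = 1/(73222 + 79472*(-26295)) = 1/(73222 - 2089716240) = 1/(-2089643018) = -1/2089643018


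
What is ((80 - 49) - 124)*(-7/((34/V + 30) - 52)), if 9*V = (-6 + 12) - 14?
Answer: -2604/241 ≈ -10.805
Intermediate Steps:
V = -8/9 (V = ((-6 + 12) - 14)/9 = (6 - 14)/9 = (⅑)*(-8) = -8/9 ≈ -0.88889)
((80 - 49) - 124)*(-7/((34/V + 30) - 52)) = ((80 - 49) - 124)*(-7/((34/(-8/9) + 30) - 52)) = (31 - 124)*(-7/((34*(-9/8) + 30) - 52)) = -(-651)/((-153/4 + 30) - 52) = -(-651)/(-33/4 - 52) = -(-651)/(-241/4) = -(-651)*(-4)/241 = -93*28/241 = -2604/241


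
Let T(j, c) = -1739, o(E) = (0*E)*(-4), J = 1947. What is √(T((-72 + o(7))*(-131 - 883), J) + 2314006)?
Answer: √2312267 ≈ 1520.6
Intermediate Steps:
o(E) = 0 (o(E) = 0*(-4) = 0)
√(T((-72 + o(7))*(-131 - 883), J) + 2314006) = √(-1739 + 2314006) = √2312267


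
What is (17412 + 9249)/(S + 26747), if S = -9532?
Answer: 26661/17215 ≈ 1.5487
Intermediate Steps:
(17412 + 9249)/(S + 26747) = (17412 + 9249)/(-9532 + 26747) = 26661/17215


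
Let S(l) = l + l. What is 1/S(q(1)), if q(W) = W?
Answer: ½ ≈ 0.50000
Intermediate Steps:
S(l) = 2*l
1/S(q(1)) = 1/(2*1) = 1/2 = ½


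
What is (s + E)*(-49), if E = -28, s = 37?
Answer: -441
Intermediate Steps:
(s + E)*(-49) = (37 - 28)*(-49) = 9*(-49) = -441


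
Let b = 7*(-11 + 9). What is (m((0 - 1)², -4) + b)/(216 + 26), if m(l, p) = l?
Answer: -13/242 ≈ -0.053719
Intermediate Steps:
b = -14 (b = 7*(-2) = -14)
(m((0 - 1)², -4) + b)/(216 + 26) = ((0 - 1)² - 14)/(216 + 26) = ((-1)² - 14)/242 = (1 - 14)*(1/242) = -13*1/242 = -13/242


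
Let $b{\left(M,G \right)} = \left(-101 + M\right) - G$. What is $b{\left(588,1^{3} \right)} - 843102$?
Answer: $-842616$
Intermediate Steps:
$b{\left(M,G \right)} = -101 + M - G$
$b{\left(588,1^{3} \right)} - 843102 = \left(-101 + 588 - 1^{3}\right) - 843102 = \left(-101 + 588 - 1\right) - 843102 = 486 - 843102 = -842616$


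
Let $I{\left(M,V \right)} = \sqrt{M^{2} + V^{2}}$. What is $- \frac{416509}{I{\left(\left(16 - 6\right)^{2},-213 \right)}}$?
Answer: $- \frac{416509 \sqrt{55369}}{55369} \approx -1770.1$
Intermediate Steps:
$- \frac{416509}{I{\left(\left(16 - 6\right)^{2},-213 \right)}} = - \frac{416509}{\sqrt{\left(\left(16 - 6\right)^{2}\right)^{2} + \left(-213\right)^{2}}} = - \frac{416509}{\sqrt{\left(\left(16 - 6\right)^{2}\right)^{2} + 45369}} = - \frac{416509}{\sqrt{\left(10^{2}\right)^{2} + 45369}} = - \frac{416509}{\sqrt{100^{2} + 45369}} = - \frac{416509}{\sqrt{10000 + 45369}} = - \frac{416509}{\sqrt{55369}} = - 416509 \frac{\sqrt{55369}}{55369} = - \frac{416509 \sqrt{55369}}{55369}$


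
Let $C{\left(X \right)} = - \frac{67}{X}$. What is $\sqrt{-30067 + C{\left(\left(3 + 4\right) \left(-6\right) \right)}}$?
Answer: $\frac{i \sqrt{53035374}}{42} \approx 173.39 i$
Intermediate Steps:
$\sqrt{-30067 + C{\left(\left(3 + 4\right) \left(-6\right) \right)}} = \sqrt{-30067 - \frac{67}{\left(3 + 4\right) \left(-6\right)}} = \sqrt{-30067 - \frac{67}{7 \left(-6\right)}} = \sqrt{-30067 - \frac{67}{-42}} = \sqrt{-30067 - - \frac{67}{42}} = \sqrt{-30067 + \frac{67}{42}} = \sqrt{- \frac{1262747}{42}} = \frac{i \sqrt{53035374}}{42}$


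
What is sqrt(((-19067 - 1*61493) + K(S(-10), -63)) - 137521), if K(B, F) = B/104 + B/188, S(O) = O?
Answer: I*sqrt(325657091019)/1222 ≈ 466.99*I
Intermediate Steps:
K(B, F) = 73*B/4888 (K(B, F) = B*(1/104) + B*(1/188) = B/104 + B/188 = 73*B/4888)
sqrt(((-19067 - 1*61493) + K(S(-10), -63)) - 137521) = sqrt(((-19067 - 1*61493) + (73/4888)*(-10)) - 137521) = sqrt(((-19067 - 61493) - 365/2444) - 137521) = sqrt((-80560 - 365/2444) - 137521) = sqrt(-196889005/2444 - 137521) = sqrt(-532990329/2444) = I*sqrt(325657091019)/1222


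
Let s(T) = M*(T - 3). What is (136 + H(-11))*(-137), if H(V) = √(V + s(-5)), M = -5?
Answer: -18632 - 137*√29 ≈ -19370.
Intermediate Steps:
s(T) = 15 - 5*T (s(T) = -5*(T - 3) = -5*(-3 + T) = 15 - 5*T)
H(V) = √(40 + V) (H(V) = √(V + (15 - 5*(-5))) = √(V + (15 + 25)) = √(V + 40) = √(40 + V))
(136 + H(-11))*(-137) = (136 + √(40 - 11))*(-137) = (136 + √29)*(-137) = -18632 - 137*√29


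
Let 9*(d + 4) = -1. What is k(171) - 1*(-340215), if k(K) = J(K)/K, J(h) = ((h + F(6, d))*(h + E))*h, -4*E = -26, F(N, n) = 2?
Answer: 741845/2 ≈ 3.7092e+5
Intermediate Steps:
d = -37/9 (d = -4 + (⅑)*(-1) = -4 - ⅑ = -37/9 ≈ -4.1111)
E = 13/2 (E = -¼*(-26) = 13/2 ≈ 6.5000)
J(h) = h*(2 + h)*(13/2 + h) (J(h) = ((h + 2)*(h + 13/2))*h = ((2 + h)*(13/2 + h))*h = h*(2 + h)*(13/2 + h))
k(K) = 13 + K² + 17*K/2 (k(K) = (K*(26 + 2*K² + 17*K)/2)/K = 13 + K² + 17*K/2)
k(171) - 1*(-340215) = (13 + 171² + (17/2)*171) - 1*(-340215) = (13 + 29241 + 2907/2) + 340215 = 61415/2 + 340215 = 741845/2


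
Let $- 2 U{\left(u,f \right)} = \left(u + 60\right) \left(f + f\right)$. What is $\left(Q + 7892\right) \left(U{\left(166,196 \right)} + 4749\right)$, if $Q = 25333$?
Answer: $-1313949075$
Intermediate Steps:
$U{\left(u,f \right)} = - f \left(60 + u\right)$ ($U{\left(u,f \right)} = - \frac{\left(u + 60\right) \left(f + f\right)}{2} = - \frac{\left(60 + u\right) 2 f}{2} = - \frac{2 f \left(60 + u\right)}{2} = - f \left(60 + u\right)$)
$\left(Q + 7892\right) \left(U{\left(166,196 \right)} + 4749\right) = \left(25333 + 7892\right) \left(\left(-1\right) 196 \left(60 + 166\right) + 4749\right) = 33225 \left(\left(-1\right) 196 \cdot 226 + 4749\right) = 33225 \left(-44296 + 4749\right) = 33225 \left(-39547\right) = -1313949075$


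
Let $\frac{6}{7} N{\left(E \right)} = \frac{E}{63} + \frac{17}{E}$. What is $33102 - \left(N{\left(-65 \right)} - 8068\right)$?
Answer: $\frac{72255998}{1755} \approx 41172.0$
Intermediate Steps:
$N{\left(E \right)} = \frac{E}{54} + \frac{119}{6 E}$ ($N{\left(E \right)} = \frac{7 \left(\frac{E}{63} + \frac{17}{E}\right)}{6} = \frac{7 \left(\frac{17}{E} + \frac{E}{63}\right)}{6} = \frac{E}{54} + \frac{119}{6 E}$)
$33102 - \left(N{\left(-65 \right)} - 8068\right) = 33102 - \left(\frac{1071 + \left(-65\right)^{2}}{54 \left(-65\right)} - 8068\right) = 33102 - \left(\frac{1}{54} \left(- \frac{1}{65}\right) \left(1071 + 4225\right) - 8068\right) = 33102 - \left(\frac{1}{54} \left(- \frac{1}{65}\right) 5296 - 8068\right) = 33102 - \left(- \frac{2648}{1755} - 8068\right) = 33102 - - \frac{14161988}{1755} = 33102 + \frac{14161988}{1755} = \frac{72255998}{1755}$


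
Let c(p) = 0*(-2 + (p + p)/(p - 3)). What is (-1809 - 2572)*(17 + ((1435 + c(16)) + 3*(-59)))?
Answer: -5585775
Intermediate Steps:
c(p) = 0 (c(p) = 0*(-2 + (2*p)/(-3 + p)) = 0*(-2 + 2*p/(-3 + p)) = 0)
(-1809 - 2572)*(17 + ((1435 + c(16)) + 3*(-59))) = (-1809 - 2572)*(17 + ((1435 + 0) + 3*(-59))) = -4381*(17 + (1435 - 177)) = -4381*(17 + 1258) = -4381*1275 = -5585775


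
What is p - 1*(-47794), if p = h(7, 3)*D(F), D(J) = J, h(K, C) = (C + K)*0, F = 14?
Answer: 47794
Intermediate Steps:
h(K, C) = 0
p = 0 (p = 0*14 = 0)
p - 1*(-47794) = 0 - 1*(-47794) = 0 + 47794 = 47794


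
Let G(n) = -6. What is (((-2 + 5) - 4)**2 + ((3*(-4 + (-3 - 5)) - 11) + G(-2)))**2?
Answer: 2704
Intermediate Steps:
(((-2 + 5) - 4)**2 + ((3*(-4 + (-3 - 5)) - 11) + G(-2)))**2 = (((-2 + 5) - 4)**2 + ((3*(-4 + (-3 - 5)) - 11) - 6))**2 = ((3 - 4)**2 + ((3*(-4 - 8) - 11) - 6))**2 = ((-1)**2 + ((3*(-12) - 11) - 6))**2 = (1 + ((-36 - 11) - 6))**2 = (1 + (-47 - 6))**2 = (1 - 53)**2 = (-52)**2 = 2704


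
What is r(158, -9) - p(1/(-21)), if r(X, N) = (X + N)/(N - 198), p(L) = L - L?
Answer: -149/207 ≈ -0.71981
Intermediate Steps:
p(L) = 0
r(X, N) = (N + X)/(-198 + N)
r(158, -9) - p(1/(-21)) = (-9 + 158)/(-198 - 9) - 1*0 = 149/(-207) + 0 = -1/207*149 + 0 = -149/207 + 0 = -149/207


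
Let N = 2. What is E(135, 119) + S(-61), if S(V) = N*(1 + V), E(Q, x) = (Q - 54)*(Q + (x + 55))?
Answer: 24909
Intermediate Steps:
E(Q, x) = (-54 + Q)*(55 + Q + x) (E(Q, x) = (-54 + Q)*(Q + (55 + x)) = (-54 + Q)*(55 + Q + x))
S(V) = 2 + 2*V (S(V) = 2*(1 + V) = 2 + 2*V)
E(135, 119) + S(-61) = (-2970 + 135 + 135**2 - 54*119 + 135*119) + (2 + 2*(-61)) = (-2970 + 135 + 18225 - 6426 + 16065) + (2 - 122) = 25029 - 120 = 24909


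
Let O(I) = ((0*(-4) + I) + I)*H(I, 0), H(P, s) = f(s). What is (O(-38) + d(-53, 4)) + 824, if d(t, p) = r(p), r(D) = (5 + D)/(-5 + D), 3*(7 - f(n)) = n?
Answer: 283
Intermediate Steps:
f(n) = 7 - n/3
H(P, s) = 7 - s/3
r(D) = (5 + D)/(-5 + D)
O(I) = 14*I (O(I) = ((0*(-4) + I) + I)*(7 - ⅓*0) = ((0 + I) + I)*(7 + 0) = (I + I)*7 = (2*I)*7 = 14*I)
d(t, p) = (5 + p)/(-5 + p)
(O(-38) + d(-53, 4)) + 824 = (14*(-38) + (5 + 4)/(-5 + 4)) + 824 = (-532 + 9/(-1)) + 824 = (-532 - 1*9) + 824 = (-532 - 9) + 824 = -541 + 824 = 283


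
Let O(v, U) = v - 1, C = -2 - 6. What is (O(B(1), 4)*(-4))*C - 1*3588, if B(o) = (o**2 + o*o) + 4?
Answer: -3428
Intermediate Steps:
B(o) = 4 + 2*o**2 (B(o) = (o**2 + o**2) + 4 = 2*o**2 + 4 = 4 + 2*o**2)
C = -8
O(v, U) = -1 + v
(O(B(1), 4)*(-4))*C - 1*3588 = ((-1 + (4 + 2*1**2))*(-4))*(-8) - 1*3588 = ((-1 + (4 + 2*1))*(-4))*(-8) - 3588 = ((-1 + (4 + 2))*(-4))*(-8) - 3588 = ((-1 + 6)*(-4))*(-8) - 3588 = (5*(-4))*(-8) - 3588 = -20*(-8) - 3588 = 160 - 3588 = -3428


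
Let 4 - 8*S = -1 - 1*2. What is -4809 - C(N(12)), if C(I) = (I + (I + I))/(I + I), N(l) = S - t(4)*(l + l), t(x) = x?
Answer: -9621/2 ≈ -4810.5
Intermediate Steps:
S = 7/8 (S = 1/2 - (-1 - 1*2)/8 = 1/2 - (-1 - 2)/8 = 1/2 - 1/8*(-3) = 1/2 + 3/8 = 7/8 ≈ 0.87500)
N(l) = 7/8 - 8*l (N(l) = 7/8 - 4*(l + l) = 7/8 - 4*2*l = 7/8 - 8*l)
C(I) = 3/2 (C(I) = (I + 2*I)/((2*I)) = (3*I)*(1/(2*I)) = 3/2)
-4809 - C(N(12)) = -4809 - 1*3/2 = -4809 - 3/2 = -9621/2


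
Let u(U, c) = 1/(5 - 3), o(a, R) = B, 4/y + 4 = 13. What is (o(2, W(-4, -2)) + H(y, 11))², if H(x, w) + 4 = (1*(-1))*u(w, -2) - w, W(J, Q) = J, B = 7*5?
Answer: 1521/4 ≈ 380.25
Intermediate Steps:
B = 35
y = 4/9 (y = 4/(-4 + 13) = 4/9 ≈ 0.44444)
o(a, R) = 35
u(U, c) = ½ (u(U, c) = 1/2 = ½)
H(x, w) = -9/2 - w (H(x, w) = -4 + ((1*(-1))*(½) - w) = -4 + (-1*½ - w) = -4 + (-½ - w) = -9/2 - w)
(o(2, W(-4, -2)) + H(y, 11))² = (35 + (-9/2 - 1*11))² = (35 + (-9/2 - 11))² = (35 - 31/2)² = (39/2)² = 1521/4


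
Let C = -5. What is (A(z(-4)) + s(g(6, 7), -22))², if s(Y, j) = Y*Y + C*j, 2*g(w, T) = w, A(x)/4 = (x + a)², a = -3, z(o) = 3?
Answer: 14161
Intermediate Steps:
A(x) = 4*(-3 + x)² (A(x) = 4*(x - 3)² = 4*(-3 + x)²)
g(w, T) = w/2
s(Y, j) = Y² - 5*j (s(Y, j) = Y*Y - 5*j = Y² - 5*j)
(A(z(-4)) + s(g(6, 7), -22))² = (4*(-3 + 3)² + (((½)*6)² - 5*(-22)))² = (4*0² + (3² + 110))² = (4*0 + (9 + 110))² = (0 + 119)² = 119² = 14161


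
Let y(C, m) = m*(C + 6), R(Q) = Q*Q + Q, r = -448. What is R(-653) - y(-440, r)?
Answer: 231324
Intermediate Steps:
R(Q) = Q + Q² (R(Q) = Q² + Q = Q + Q²)
y(C, m) = m*(6 + C)
R(-653) - y(-440, r) = -653*(1 - 653) - (-448)*(6 - 440) = -653*(-652) - (-448)*(-434) = 425756 - 1*194432 = 425756 - 194432 = 231324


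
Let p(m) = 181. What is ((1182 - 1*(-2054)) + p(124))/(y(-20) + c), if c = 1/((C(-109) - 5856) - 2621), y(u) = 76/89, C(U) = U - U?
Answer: 859321967/214721 ≈ 4002.0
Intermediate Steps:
C(U) = 0
y(u) = 76/89 (y(u) = 76*(1/89) = 76/89)
c = -1/8477 (c = 1/((0 - 5856) - 2621) = 1/(-5856 - 2621) = 1/(-8477) = -1/8477 ≈ -0.00011797)
((1182 - 1*(-2054)) + p(124))/(y(-20) + c) = ((1182 - 1*(-2054)) + 181)/(76/89 - 1/8477) = ((1182 + 2054) + 181)/(644163/754453) = (3236 + 181)*(754453/644163) = 3417*(754453/644163) = 859321967/214721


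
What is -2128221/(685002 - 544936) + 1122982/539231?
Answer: -141473020177/10789704178 ≈ -13.112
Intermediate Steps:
-2128221/(685002 - 544936) + 1122982/539231 = -2128221/140066 + 1122982*(1/539231) = -2128221*1/140066 + 160426/77033 = -2128221/140066 + 160426/77033 = -141473020177/10789704178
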